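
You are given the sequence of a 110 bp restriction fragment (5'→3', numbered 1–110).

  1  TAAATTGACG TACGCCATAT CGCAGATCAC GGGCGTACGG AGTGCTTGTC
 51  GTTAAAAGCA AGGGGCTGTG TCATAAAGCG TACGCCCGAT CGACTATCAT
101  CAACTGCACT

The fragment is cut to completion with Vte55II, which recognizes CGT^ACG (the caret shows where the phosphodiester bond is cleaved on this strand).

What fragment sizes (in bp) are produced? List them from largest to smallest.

Vte55II sites (CGTACG) start at positions 9, 34, 79.
Vte55II cuts after base 3 of each site, so after positions 11, 36, 81.
Linear molecule, 3 cuts → 4 fragments:
  1–11 → 11 bp
  12–36 → 25 bp
  37–81 → 45 bp
  82–110 → 29 bp
Sorted largest to smallest: 45, 29, 25, 11 bp.

45, 29, 25, 11 bp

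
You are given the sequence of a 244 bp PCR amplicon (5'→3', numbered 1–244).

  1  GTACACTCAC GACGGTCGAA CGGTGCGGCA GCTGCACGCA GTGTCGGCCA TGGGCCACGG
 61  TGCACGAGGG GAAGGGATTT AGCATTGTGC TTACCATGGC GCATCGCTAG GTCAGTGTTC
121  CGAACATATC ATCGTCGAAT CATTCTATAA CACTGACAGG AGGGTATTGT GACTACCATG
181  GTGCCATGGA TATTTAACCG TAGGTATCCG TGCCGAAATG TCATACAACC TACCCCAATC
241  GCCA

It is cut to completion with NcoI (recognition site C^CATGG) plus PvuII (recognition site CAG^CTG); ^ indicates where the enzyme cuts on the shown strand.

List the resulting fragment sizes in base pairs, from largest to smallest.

NcoI sites (CCATGG) start at positions 48, 94, 176, 184.
NcoI cuts after the first base of each site, so after positions 48, 94, 176, 184.
The PvuII site (CAGCTG) starts at position 29.
PvuII cuts after base 3 of each site, so after position 31.
Combined cut positions: 31, 48, 94, 176, 184.
Linear molecule, 5 cuts → 6 fragments:
  1–31 → 31 bp
  32–48 → 17 bp
  49–94 → 46 bp
  95–176 → 82 bp
  177–184 → 8 bp
  185–244 → 60 bp
Sorted largest to smallest: 82, 60, 46, 31, 17, 8 bp.

82, 60, 46, 31, 17, 8 bp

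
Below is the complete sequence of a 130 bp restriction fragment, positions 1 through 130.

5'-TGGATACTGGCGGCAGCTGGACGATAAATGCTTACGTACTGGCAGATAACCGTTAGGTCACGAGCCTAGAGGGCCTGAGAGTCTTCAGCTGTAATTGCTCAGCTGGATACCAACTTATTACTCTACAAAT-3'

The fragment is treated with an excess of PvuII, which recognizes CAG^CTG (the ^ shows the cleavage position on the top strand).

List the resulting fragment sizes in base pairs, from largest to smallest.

PvuII sites (CAGCTG) start at positions 14, 86, 100.
PvuII cuts after base 3 of each site, so after positions 16, 88, 102.
Linear molecule, 3 cuts → 4 fragments:
  1–16 → 16 bp
  17–88 → 72 bp
  89–102 → 14 bp
  103–130 → 28 bp
Sorted largest to smallest: 72, 28, 16, 14 bp.

72, 28, 16, 14 bp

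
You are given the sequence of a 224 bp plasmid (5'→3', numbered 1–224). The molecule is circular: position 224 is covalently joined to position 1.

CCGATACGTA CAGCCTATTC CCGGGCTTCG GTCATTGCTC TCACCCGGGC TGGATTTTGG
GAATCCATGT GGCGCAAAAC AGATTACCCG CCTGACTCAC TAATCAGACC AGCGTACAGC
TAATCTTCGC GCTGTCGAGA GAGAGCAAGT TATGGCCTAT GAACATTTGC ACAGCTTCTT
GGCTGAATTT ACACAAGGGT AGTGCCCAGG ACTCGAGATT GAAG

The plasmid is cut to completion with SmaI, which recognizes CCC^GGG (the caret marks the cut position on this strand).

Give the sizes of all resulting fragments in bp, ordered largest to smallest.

200, 24 bp

SmaI sites (CCCGGG) start at positions 20, 44.
SmaI cuts after base 3 of each site, so after positions 22, 46.
Circular molecule, 2 cuts → 2 fragments:
  23–46 → 24 bp
  47–224 then 1–22 → 178 + 22 = 200 bp
Sorted largest to smallest: 200, 24 bp.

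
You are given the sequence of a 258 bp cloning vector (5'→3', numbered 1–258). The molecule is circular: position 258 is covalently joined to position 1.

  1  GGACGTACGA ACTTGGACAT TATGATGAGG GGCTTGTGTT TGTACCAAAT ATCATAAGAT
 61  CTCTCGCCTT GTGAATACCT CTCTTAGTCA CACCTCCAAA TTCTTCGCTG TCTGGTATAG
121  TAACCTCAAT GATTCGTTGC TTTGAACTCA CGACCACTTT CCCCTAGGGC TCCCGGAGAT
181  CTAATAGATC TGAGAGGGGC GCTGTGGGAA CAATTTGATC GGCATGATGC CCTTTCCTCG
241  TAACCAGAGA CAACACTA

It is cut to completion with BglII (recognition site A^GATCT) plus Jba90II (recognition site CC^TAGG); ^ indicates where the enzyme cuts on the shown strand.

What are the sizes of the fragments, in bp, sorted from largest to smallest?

BglII sites (AGATCT) start at positions 57, 177, 186.
BglII cuts after the first base of each site, so after positions 57, 177, 186.
The Jba90II site (CCTAGG) starts at position 163.
Jba90II cuts after base 2 of each site, so after position 164.
Combined cut positions: 57, 164, 177, 186.
Circular molecule, 4 cuts → 4 fragments:
  58–164 → 107 bp
  165–177 → 13 bp
  178–186 → 9 bp
  187–258 then 1–57 → 72 + 57 = 129 bp
Sorted largest to smallest: 129, 107, 13, 9 bp.

129, 107, 13, 9 bp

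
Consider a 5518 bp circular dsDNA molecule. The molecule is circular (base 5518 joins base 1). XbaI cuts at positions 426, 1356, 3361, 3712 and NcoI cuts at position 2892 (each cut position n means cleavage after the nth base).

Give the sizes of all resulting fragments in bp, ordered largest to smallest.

Combined cut positions (sorted): 426, 1356, 2892, 3361, 3712.
Circular molecule, 5 cuts → 5 fragments:
  1356 − 426 = 930 bp
  2892 − 1356 = 1536 bp
  3361 − 2892 = 469 bp
  3712 − 3361 = 351 bp
  wrap: 5518 − 3712 + 426 = 2232 bp
Sorted largest to smallest: 2232, 1536, 930, 469, 351 bp.

2232, 1536, 930, 469, 351 bp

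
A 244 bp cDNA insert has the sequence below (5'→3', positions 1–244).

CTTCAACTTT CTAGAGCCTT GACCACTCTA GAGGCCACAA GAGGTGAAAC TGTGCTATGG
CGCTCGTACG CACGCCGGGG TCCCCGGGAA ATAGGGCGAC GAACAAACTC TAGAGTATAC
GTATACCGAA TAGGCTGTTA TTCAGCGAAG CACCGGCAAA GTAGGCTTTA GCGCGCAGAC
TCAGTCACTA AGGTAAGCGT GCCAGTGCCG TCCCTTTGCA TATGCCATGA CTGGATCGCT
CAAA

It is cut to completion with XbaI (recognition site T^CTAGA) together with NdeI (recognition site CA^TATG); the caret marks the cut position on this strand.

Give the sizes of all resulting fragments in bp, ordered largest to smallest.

111, 82, 24, 17, 10 bp

XbaI sites (TCTAGA) start at positions 10, 27, 109.
XbaI cuts after the first base of each site, so after positions 10, 27, 109.
The NdeI site (CATATG) starts at position 219.
NdeI cuts after base 2 of each site, so after position 220.
Combined cut positions: 10, 27, 109, 220.
Linear molecule, 4 cuts → 5 fragments:
  1–10 → 10 bp
  11–27 → 17 bp
  28–109 → 82 bp
  110–220 → 111 bp
  221–244 → 24 bp
Sorted largest to smallest: 111, 82, 24, 17, 10 bp.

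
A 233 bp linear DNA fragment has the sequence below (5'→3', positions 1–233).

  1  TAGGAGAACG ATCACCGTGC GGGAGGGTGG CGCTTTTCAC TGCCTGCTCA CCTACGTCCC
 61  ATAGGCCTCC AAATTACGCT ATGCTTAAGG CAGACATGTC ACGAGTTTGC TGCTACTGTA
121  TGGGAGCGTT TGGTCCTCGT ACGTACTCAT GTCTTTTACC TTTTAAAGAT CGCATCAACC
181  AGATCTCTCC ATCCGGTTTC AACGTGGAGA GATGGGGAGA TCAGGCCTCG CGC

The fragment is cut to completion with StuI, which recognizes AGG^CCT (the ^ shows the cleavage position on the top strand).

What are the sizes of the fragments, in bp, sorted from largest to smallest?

StuI sites (AGGCCT) start at positions 63, 223.
StuI cuts after base 3 of each site, so after positions 65, 225.
Linear molecule, 2 cuts → 3 fragments:
  1–65 → 65 bp
  66–225 → 160 bp
  226–233 → 8 bp
Sorted largest to smallest: 160, 65, 8 bp.

160, 65, 8 bp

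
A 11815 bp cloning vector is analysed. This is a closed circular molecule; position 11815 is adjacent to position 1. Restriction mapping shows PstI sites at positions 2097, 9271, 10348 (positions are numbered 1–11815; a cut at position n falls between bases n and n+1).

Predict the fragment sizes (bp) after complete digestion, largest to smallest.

7174, 3564, 1077 bp

Circular molecule, 3 cuts → 3 fragments:
  9271 − 2097 = 7174 bp
  10348 − 9271 = 1077 bp
  wrap: 11815 − 10348 + 2097 = 3564 bp
Sorted largest to smallest: 7174, 3564, 1077 bp.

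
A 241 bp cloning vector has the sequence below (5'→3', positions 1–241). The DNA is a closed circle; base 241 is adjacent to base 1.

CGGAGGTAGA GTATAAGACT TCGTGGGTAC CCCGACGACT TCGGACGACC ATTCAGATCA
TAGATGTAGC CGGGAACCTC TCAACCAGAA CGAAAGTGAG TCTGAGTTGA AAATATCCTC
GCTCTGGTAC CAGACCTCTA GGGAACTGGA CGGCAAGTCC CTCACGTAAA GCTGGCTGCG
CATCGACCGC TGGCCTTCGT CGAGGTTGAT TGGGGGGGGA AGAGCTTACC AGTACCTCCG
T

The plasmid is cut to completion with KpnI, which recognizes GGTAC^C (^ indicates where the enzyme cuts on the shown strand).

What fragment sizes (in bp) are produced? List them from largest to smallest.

141, 100 bp

KpnI sites (GGTACC) start at positions 26, 126.
KpnI cuts after base 5 of each site (before the last base), so after positions 30, 130.
Circular molecule, 2 cuts → 2 fragments:
  31–130 → 100 bp
  131–241 then 1–30 → 111 + 30 = 141 bp
Sorted largest to smallest: 141, 100 bp.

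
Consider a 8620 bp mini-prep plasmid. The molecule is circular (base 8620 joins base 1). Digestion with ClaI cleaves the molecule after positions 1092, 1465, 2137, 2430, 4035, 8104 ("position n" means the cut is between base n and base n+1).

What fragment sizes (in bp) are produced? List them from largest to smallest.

Circular molecule, 6 cuts → 6 fragments:
  1465 − 1092 = 373 bp
  2137 − 1465 = 672 bp
  2430 − 2137 = 293 bp
  4035 − 2430 = 1605 bp
  8104 − 4035 = 4069 bp
  wrap: 8620 − 8104 + 1092 = 1608 bp
Sorted largest to smallest: 4069, 1608, 1605, 672, 373, 293 bp.

4069, 1608, 1605, 672, 373, 293 bp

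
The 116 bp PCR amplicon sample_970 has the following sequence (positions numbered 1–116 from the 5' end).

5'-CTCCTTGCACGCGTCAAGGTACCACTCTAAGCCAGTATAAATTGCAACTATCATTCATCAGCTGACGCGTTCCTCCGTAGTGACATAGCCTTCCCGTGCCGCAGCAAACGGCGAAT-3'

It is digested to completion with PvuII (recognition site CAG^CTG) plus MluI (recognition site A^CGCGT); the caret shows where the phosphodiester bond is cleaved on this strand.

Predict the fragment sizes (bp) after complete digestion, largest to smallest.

The PvuII site (CAGCTG) starts at position 59.
PvuII cuts after base 3 of each site, so after position 61.
MluI sites (ACGCGT) start at positions 9, 65.
MluI cuts after the first base of each site, so after positions 9, 65.
Combined cut positions: 9, 61, 65.
Linear molecule, 3 cuts → 4 fragments:
  1–9 → 9 bp
  10–61 → 52 bp
  62–65 → 4 bp
  66–116 → 51 bp
Sorted largest to smallest: 52, 51, 9, 4 bp.

52, 51, 9, 4 bp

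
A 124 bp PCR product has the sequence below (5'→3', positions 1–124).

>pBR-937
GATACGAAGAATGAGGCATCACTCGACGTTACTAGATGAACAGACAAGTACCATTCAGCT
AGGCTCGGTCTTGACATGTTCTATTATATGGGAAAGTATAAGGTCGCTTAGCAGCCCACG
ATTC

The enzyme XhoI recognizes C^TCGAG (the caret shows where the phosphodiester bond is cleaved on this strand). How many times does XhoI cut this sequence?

0

No occurrence of CTCGAG is present in the sequence.
XhoI does not cut: 0 sites.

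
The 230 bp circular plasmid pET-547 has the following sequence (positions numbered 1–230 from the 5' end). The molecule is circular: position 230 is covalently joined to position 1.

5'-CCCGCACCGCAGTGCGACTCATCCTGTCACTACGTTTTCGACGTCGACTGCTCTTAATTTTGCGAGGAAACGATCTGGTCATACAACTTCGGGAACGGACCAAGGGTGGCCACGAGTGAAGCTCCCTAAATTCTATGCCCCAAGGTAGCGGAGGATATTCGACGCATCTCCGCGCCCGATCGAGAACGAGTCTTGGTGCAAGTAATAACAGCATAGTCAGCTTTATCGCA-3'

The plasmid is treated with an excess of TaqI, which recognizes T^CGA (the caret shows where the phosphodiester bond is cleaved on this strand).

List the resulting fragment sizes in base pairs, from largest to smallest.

115, 88, 21, 6 bp

TaqI sites (TCGA) start at positions 38, 44, 159, 180.
TaqI cuts after the first base of each site, so after positions 38, 44, 159, 180.
Circular molecule, 4 cuts → 4 fragments:
  39–44 → 6 bp
  45–159 → 115 bp
  160–180 → 21 bp
  181–230 then 1–38 → 50 + 38 = 88 bp
Sorted largest to smallest: 115, 88, 21, 6 bp.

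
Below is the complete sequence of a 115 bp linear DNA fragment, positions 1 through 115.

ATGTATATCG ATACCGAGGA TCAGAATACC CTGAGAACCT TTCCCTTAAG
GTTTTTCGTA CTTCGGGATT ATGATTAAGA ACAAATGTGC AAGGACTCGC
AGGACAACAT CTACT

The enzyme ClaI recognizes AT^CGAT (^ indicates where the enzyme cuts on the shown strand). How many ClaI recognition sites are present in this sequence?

1

ATCGAT occurs starting at position 7.
ClaI cuts at 1 site.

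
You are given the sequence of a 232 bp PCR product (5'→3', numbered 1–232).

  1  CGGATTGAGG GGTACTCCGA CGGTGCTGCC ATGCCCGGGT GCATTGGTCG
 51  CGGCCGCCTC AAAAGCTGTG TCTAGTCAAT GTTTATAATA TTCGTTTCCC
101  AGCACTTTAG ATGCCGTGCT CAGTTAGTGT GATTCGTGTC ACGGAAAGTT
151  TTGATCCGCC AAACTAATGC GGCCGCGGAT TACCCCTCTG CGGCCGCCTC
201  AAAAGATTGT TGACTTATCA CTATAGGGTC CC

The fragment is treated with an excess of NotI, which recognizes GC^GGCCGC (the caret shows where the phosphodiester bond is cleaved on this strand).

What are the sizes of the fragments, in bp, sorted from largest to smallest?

119, 51, 41, 21 bp

NotI sites (GCGGCCGC) start at positions 50, 169, 190.
NotI cuts after base 2 of each site, so after positions 51, 170, 191.
Linear molecule, 3 cuts → 4 fragments:
  1–51 → 51 bp
  52–170 → 119 bp
  171–191 → 21 bp
  192–232 → 41 bp
Sorted largest to smallest: 119, 51, 41, 21 bp.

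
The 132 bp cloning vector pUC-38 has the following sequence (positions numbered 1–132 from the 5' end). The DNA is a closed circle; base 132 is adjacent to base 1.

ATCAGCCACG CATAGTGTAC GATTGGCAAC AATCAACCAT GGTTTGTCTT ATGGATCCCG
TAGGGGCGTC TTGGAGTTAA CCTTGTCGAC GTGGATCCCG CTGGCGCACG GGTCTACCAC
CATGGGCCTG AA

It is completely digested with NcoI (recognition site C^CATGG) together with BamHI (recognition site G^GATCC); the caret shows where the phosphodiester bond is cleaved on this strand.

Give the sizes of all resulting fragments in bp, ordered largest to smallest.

49, 40, 27, 16 bp

NcoI sites (CCATGG) start at positions 37, 120.
NcoI cuts after the first base of each site, so after positions 37, 120.
BamHI sites (GGATCC) start at positions 53, 93.
BamHI cuts after the first base of each site, so after positions 53, 93.
Combined cut positions: 37, 53, 93, 120.
Circular molecule, 4 cuts → 4 fragments:
  38–53 → 16 bp
  54–93 → 40 bp
  94–120 → 27 bp
  121–132 then 1–37 → 12 + 37 = 49 bp
Sorted largest to smallest: 49, 40, 27, 16 bp.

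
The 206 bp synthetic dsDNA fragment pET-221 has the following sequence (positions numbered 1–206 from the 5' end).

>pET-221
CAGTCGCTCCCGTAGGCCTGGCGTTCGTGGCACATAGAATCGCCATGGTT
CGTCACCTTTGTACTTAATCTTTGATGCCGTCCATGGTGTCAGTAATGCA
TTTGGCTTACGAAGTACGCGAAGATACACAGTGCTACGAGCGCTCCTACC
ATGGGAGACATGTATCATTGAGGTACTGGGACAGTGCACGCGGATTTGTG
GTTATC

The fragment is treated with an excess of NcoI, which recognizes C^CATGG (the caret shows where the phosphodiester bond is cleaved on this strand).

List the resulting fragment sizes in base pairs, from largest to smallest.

67, 57, 43, 39 bp

NcoI sites (CCATGG) start at positions 43, 82, 149.
NcoI cuts after the first base of each site, so after positions 43, 82, 149.
Linear molecule, 3 cuts → 4 fragments:
  1–43 → 43 bp
  44–82 → 39 bp
  83–149 → 67 bp
  150–206 → 57 bp
Sorted largest to smallest: 67, 57, 43, 39 bp.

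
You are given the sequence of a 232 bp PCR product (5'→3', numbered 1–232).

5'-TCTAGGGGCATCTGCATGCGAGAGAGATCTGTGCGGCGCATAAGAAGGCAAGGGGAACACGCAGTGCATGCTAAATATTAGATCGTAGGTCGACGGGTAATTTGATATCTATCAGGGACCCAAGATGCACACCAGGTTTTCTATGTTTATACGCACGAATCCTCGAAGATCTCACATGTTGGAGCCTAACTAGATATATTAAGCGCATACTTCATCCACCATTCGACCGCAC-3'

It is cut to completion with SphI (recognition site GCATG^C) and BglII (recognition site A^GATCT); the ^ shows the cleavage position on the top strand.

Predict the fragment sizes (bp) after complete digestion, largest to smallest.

97, 65, 45, 18, 7 bp

SphI sites (GCATGC) start at positions 14, 66.
SphI cuts after base 5 of each site (before the last base), so after positions 18, 70.
BglII sites (AGATCT) start at positions 25, 167.
BglII cuts after the first base of each site, so after positions 25, 167.
Combined cut positions: 18, 25, 70, 167.
Linear molecule, 4 cuts → 5 fragments:
  1–18 → 18 bp
  19–25 → 7 bp
  26–70 → 45 bp
  71–167 → 97 bp
  168–232 → 65 bp
Sorted largest to smallest: 97, 65, 45, 18, 7 bp.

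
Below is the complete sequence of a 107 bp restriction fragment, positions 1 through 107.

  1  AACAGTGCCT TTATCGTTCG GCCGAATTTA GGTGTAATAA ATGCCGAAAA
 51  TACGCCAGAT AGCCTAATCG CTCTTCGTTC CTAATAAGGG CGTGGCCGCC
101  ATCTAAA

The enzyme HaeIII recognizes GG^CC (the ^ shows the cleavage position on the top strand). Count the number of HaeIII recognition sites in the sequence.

GGCC occurs starting at positions 20, 94.
HaeIII cuts at 2 sites.

2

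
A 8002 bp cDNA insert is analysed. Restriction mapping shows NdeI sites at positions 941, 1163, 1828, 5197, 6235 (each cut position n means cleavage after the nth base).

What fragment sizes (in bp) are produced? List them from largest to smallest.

3369, 1767, 1038, 941, 665, 222 bp

Linear molecule, 5 cuts → 6 fragments:
  941 − 0 = 941 bp
  1163 − 941 = 222 bp
  1828 − 1163 = 665 bp
  5197 − 1828 = 3369 bp
  6235 − 5197 = 1038 bp
  8002 − 6235 = 1767 bp
Sorted largest to smallest: 3369, 1767, 1038, 941, 665, 222 bp.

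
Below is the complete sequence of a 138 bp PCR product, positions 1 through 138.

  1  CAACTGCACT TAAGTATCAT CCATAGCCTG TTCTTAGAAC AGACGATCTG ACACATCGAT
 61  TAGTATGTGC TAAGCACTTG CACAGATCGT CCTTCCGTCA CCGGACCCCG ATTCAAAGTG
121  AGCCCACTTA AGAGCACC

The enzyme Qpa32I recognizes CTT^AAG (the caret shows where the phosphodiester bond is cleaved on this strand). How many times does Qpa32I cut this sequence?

CTTAAG occurs starting at positions 9, 127.
Qpa32I cuts at 2 sites.

2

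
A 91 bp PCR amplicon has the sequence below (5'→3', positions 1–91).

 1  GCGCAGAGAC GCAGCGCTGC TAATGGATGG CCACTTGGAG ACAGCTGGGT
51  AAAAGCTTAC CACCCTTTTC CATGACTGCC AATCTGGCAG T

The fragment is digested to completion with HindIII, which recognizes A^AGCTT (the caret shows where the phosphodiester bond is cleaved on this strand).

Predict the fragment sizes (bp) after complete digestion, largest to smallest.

The HindIII site (AAGCTT) starts at position 53.
HindIII cuts after the first base of each site, so after position 53.
Linear molecule, 1 cut → 2 fragments:
  1–53 → 53 bp
  54–91 → 38 bp
Sorted largest to smallest: 53, 38 bp.

53, 38 bp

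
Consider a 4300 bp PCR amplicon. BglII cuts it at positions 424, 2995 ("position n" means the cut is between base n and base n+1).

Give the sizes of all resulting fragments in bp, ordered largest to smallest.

Linear molecule, 2 cuts → 3 fragments:
  424 − 0 = 424 bp
  2995 − 424 = 2571 bp
  4300 − 2995 = 1305 bp
Sorted largest to smallest: 2571, 1305, 424 bp.

2571, 1305, 424 bp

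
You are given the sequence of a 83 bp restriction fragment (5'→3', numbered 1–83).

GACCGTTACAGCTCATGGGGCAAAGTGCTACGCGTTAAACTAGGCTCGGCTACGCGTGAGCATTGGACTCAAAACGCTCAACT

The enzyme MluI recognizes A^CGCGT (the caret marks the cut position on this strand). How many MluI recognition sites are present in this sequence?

ACGCGT occurs starting at positions 30, 52.
MluI cuts at 2 sites.

2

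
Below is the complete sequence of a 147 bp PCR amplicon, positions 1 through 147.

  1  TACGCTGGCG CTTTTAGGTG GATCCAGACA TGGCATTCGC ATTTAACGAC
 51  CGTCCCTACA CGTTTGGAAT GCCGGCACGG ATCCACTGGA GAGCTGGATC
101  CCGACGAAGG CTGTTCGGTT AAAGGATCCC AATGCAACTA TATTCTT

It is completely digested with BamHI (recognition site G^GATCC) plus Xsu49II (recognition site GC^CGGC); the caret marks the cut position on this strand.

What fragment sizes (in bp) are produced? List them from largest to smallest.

52, 28, 23, 20, 17, 7 bp

BamHI sites (GGATCC) start at positions 20, 79, 96, 124.
BamHI cuts after the first base of each site, so after positions 20, 79, 96, 124.
The Xsu49II site (GCCGGC) starts at position 71.
Xsu49II cuts after base 2 of each site, so after position 72.
Combined cut positions: 20, 72, 79, 96, 124.
Linear molecule, 5 cuts → 6 fragments:
  1–20 → 20 bp
  21–72 → 52 bp
  73–79 → 7 bp
  80–96 → 17 bp
  97–124 → 28 bp
  125–147 → 23 bp
Sorted largest to smallest: 52, 28, 23, 20, 17, 7 bp.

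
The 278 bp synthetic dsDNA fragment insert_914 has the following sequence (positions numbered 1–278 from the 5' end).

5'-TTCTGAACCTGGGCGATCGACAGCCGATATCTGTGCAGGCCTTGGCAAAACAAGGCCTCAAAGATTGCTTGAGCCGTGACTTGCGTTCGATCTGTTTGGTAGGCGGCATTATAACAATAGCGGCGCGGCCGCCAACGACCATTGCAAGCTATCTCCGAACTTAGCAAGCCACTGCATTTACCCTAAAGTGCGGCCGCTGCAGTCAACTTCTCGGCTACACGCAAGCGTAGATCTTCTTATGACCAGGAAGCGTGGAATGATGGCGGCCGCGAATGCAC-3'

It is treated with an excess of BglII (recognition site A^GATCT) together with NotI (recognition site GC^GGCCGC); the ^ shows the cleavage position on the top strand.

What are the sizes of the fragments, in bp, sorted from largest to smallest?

The BglII site (AGATCT) starts at position 229.
BglII cuts after the first base of each site, so after position 229.
NotI sites (GCGGCCGC) start at positions 125, 190, 263.
NotI cuts after base 2 of each site, so after positions 126, 191, 264.
Combined cut positions: 126, 191, 229, 264.
Linear molecule, 4 cuts → 5 fragments:
  1–126 → 126 bp
  127–191 → 65 bp
  192–229 → 38 bp
  230–264 → 35 bp
  265–278 → 14 bp
Sorted largest to smallest: 126, 65, 38, 35, 14 bp.

126, 65, 38, 35, 14 bp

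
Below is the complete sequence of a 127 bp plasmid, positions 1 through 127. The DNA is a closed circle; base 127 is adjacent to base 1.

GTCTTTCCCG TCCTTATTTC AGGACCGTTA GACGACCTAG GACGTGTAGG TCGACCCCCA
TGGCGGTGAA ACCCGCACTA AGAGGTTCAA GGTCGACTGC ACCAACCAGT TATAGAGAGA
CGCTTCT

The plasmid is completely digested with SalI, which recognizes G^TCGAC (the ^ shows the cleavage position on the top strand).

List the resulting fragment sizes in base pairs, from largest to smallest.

85, 42 bp

SalI sites (GTCGAC) start at positions 50, 92.
SalI cuts after the first base of each site, so after positions 50, 92.
Circular molecule, 2 cuts → 2 fragments:
  51–92 → 42 bp
  93–127 then 1–50 → 35 + 50 = 85 bp
Sorted largest to smallest: 85, 42 bp.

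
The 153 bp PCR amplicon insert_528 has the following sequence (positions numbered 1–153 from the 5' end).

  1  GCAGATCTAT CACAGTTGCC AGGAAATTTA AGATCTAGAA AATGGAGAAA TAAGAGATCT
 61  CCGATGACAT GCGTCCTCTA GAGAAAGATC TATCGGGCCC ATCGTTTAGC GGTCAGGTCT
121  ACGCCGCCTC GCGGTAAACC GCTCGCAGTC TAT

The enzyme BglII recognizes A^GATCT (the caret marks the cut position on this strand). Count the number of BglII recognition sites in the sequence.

AGATCT occurs starting at positions 3, 31, 55, 86.
BglII cuts at 4 sites.

4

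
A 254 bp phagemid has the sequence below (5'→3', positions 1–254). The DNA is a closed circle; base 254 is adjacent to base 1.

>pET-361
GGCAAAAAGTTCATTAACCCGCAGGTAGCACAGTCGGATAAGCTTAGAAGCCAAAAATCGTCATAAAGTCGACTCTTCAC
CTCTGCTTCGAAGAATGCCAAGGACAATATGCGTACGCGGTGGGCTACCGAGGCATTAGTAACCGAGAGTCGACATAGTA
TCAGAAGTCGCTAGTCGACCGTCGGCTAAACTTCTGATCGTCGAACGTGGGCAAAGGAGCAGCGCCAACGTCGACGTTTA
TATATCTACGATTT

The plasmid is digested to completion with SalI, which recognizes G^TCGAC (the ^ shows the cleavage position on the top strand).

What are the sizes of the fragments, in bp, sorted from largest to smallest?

92, 81, 56, 25 bp

SalI sites (GTCGAC) start at positions 68, 149, 174, 230.
SalI cuts after the first base of each site, so after positions 68, 149, 174, 230.
Circular molecule, 4 cuts → 4 fragments:
  69–149 → 81 bp
  150–174 → 25 bp
  175–230 → 56 bp
  231–254 then 1–68 → 24 + 68 = 92 bp
Sorted largest to smallest: 92, 81, 56, 25 bp.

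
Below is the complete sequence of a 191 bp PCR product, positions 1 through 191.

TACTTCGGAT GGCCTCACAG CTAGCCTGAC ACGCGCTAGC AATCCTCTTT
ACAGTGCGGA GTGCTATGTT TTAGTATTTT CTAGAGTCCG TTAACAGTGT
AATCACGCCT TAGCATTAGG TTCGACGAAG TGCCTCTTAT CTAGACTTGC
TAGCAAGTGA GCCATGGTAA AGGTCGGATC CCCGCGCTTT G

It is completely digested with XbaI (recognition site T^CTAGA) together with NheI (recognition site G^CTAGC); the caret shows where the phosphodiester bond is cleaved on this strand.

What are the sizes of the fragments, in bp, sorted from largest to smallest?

XbaI sites (TCTAGA) start at positions 80, 140.
XbaI cuts after the first base of each site, so after positions 80, 140.
NheI sites (GCTAGC) start at positions 20, 35, 149.
NheI cuts after the first base of each site, so after positions 20, 35, 149.
Combined cut positions: 20, 35, 80, 140, 149.
Linear molecule, 5 cuts → 6 fragments:
  1–20 → 20 bp
  21–35 → 15 bp
  36–80 → 45 bp
  81–140 → 60 bp
  141–149 → 9 bp
  150–191 → 42 bp
Sorted largest to smallest: 60, 45, 42, 20, 15, 9 bp.

60, 45, 42, 20, 15, 9 bp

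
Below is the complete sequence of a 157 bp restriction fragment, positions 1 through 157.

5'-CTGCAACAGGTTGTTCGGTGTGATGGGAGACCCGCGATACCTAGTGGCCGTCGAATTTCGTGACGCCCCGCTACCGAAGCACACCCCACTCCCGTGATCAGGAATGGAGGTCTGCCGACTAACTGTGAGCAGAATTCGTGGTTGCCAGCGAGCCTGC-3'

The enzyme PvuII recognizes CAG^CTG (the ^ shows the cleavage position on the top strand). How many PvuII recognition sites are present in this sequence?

No occurrence of CAGCTG is present in the sequence.
PvuII does not cut: 0 sites.

0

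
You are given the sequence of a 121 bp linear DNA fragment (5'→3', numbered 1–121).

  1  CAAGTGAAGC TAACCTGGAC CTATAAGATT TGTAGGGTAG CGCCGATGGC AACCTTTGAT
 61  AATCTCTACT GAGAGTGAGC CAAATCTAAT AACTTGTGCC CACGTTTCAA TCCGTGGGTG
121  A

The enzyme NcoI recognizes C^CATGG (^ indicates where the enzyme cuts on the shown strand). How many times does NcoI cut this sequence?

0

No occurrence of CCATGG is present in the sequence.
NcoI does not cut: 0 sites.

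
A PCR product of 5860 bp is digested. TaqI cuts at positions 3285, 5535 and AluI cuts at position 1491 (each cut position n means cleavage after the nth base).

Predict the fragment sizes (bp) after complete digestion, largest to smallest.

2250, 1794, 1491, 325 bp

Combined cut positions (sorted): 1491, 3285, 5535.
Linear molecule, 3 cuts → 4 fragments:
  1491 − 0 = 1491 bp
  3285 − 1491 = 1794 bp
  5535 − 3285 = 2250 bp
  5860 − 5535 = 325 bp
Sorted largest to smallest: 2250, 1794, 1491, 325 bp.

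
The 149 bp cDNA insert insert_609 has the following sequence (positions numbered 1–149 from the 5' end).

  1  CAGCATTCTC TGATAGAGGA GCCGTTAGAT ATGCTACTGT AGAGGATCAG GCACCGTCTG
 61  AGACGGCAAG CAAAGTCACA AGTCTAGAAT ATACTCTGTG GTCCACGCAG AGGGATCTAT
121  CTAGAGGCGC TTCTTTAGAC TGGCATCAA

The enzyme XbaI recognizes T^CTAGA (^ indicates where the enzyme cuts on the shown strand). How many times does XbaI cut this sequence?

TCTAGA occurs starting at positions 83, 120.
XbaI cuts at 2 sites.

2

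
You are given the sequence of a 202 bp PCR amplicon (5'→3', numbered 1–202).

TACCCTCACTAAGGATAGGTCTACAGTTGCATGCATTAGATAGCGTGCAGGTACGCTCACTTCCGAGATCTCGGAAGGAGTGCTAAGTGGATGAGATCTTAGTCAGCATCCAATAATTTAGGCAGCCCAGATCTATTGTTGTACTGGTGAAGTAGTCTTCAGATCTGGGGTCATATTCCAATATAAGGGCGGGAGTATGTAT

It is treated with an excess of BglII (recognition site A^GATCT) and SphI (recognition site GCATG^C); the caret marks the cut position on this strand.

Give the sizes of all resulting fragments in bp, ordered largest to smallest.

BglII sites (AGATCT) start at positions 66, 94, 129, 161.
BglII cuts after the first base of each site, so after positions 66, 94, 129, 161.
The SphI site (GCATGC) starts at position 29.
SphI cuts after base 5 of each site (before the last base), so after position 33.
Combined cut positions: 33, 66, 94, 129, 161.
Linear molecule, 5 cuts → 6 fragments:
  1–33 → 33 bp
  34–66 → 33 bp
  67–94 → 28 bp
  95–129 → 35 bp
  130–161 → 32 bp
  162–202 → 41 bp
Sorted largest to smallest: 41, 35, 33, 33, 32, 28 bp.

41, 35, 33, 33, 32, 28 bp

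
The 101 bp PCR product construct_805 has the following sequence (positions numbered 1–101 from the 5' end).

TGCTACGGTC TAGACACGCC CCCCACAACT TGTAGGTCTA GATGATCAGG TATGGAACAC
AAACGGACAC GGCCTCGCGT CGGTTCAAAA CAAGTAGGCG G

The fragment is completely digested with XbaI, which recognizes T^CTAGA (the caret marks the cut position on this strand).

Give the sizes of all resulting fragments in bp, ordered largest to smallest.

64, 28, 9 bp

XbaI sites (TCTAGA) start at positions 9, 37.
XbaI cuts after the first base of each site, so after positions 9, 37.
Linear molecule, 2 cuts → 3 fragments:
  1–9 → 9 bp
  10–37 → 28 bp
  38–101 → 64 bp
Sorted largest to smallest: 64, 28, 9 bp.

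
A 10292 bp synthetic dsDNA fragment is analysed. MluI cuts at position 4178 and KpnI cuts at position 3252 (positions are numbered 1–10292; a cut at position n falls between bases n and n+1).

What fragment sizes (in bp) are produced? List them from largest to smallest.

6114, 3252, 926 bp

Combined cut positions (sorted): 3252, 4178.
Linear molecule, 2 cuts → 3 fragments:
  3252 − 0 = 3252 bp
  4178 − 3252 = 926 bp
  10292 − 4178 = 6114 bp
Sorted largest to smallest: 6114, 3252, 926 bp.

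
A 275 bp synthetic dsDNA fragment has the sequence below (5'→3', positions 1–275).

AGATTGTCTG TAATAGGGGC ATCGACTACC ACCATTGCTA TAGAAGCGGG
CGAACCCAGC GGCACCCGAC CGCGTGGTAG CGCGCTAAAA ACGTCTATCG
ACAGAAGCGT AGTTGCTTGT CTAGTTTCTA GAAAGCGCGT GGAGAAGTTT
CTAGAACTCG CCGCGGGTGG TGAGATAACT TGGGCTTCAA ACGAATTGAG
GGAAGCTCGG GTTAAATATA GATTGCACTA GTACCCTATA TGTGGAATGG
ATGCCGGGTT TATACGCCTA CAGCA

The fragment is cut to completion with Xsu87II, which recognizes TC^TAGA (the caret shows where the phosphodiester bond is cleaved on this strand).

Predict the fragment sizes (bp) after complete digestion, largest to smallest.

128, 124, 23 bp

Xsu87II sites (TCTAGA) start at positions 127, 150.
Xsu87II cuts after base 2 of each site, so after positions 128, 151.
Linear molecule, 2 cuts → 3 fragments:
  1–128 → 128 bp
  129–151 → 23 bp
  152–275 → 124 bp
Sorted largest to smallest: 128, 124, 23 bp.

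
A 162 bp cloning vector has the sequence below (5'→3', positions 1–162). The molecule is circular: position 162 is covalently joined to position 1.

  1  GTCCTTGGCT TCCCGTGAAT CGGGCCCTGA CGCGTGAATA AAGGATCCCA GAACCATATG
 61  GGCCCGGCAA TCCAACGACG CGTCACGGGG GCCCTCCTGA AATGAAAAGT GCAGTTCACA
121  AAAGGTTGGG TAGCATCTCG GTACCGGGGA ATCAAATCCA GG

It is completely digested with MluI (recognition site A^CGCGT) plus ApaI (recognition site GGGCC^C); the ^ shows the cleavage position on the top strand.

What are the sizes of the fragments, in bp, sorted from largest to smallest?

MluI sites (ACGCGT) start at positions 30, 78.
MluI cuts after the first base of each site, so after positions 30, 78.
ApaI sites (GGGCCC) start at positions 22, 60, 89.
ApaI cuts after base 5 of each site (before the last base), so after positions 26, 64, 93.
Combined cut positions: 26, 30, 64, 78, 93.
Circular molecule, 5 cuts → 5 fragments:
  27–30 → 4 bp
  31–64 → 34 bp
  65–78 → 14 bp
  79–93 → 15 bp
  94–162 then 1–26 → 69 + 26 = 95 bp
Sorted largest to smallest: 95, 34, 15, 14, 4 bp.

95, 34, 15, 14, 4 bp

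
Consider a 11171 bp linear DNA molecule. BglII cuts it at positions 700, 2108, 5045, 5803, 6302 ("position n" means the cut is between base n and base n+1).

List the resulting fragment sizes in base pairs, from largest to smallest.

Linear molecule, 5 cuts → 6 fragments:
  700 − 0 = 700 bp
  2108 − 700 = 1408 bp
  5045 − 2108 = 2937 bp
  5803 − 5045 = 758 bp
  6302 − 5803 = 499 bp
  11171 − 6302 = 4869 bp
Sorted largest to smallest: 4869, 2937, 1408, 758, 700, 499 bp.

4869, 2937, 1408, 758, 700, 499 bp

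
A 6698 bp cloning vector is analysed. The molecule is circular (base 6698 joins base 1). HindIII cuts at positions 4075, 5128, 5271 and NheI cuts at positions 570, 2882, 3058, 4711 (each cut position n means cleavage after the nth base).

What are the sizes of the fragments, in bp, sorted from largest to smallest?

Combined cut positions (sorted): 570, 2882, 3058, 4075, 4711, 5128, 5271.
Circular molecule, 7 cuts → 7 fragments:
  2882 − 570 = 2312 bp
  3058 − 2882 = 176 bp
  4075 − 3058 = 1017 bp
  4711 − 4075 = 636 bp
  5128 − 4711 = 417 bp
  5271 − 5128 = 143 bp
  wrap: 6698 − 5271 + 570 = 1997 bp
Sorted largest to smallest: 2312, 1997, 1017, 636, 417, 176, 143 bp.

2312, 1997, 1017, 636, 417, 176, 143 bp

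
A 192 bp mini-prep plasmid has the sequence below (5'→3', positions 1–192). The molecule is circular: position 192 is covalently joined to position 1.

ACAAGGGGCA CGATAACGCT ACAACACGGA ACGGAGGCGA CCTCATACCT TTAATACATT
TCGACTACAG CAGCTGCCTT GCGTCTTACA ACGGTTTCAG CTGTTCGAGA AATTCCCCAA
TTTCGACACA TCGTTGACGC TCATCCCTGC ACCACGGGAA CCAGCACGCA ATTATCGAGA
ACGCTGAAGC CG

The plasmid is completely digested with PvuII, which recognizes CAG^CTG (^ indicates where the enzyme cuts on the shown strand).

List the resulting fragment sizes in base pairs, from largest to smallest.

PvuII sites (CAGCTG) start at positions 71, 98.
PvuII cuts after base 3 of each site, so after positions 73, 100.
Circular molecule, 2 cuts → 2 fragments:
  74–100 → 27 bp
  101–192 then 1–73 → 92 + 73 = 165 bp
Sorted largest to smallest: 165, 27 bp.

165, 27 bp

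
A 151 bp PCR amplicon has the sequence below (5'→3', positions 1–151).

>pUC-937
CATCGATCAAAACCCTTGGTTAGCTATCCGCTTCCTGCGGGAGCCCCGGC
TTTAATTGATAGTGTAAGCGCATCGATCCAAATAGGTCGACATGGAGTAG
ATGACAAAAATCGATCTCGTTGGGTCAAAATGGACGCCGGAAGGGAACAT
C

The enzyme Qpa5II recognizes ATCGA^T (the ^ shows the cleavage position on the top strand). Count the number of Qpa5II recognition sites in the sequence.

ATCGAT occurs starting at positions 2, 72, 110.
Qpa5II cuts at 3 sites.

3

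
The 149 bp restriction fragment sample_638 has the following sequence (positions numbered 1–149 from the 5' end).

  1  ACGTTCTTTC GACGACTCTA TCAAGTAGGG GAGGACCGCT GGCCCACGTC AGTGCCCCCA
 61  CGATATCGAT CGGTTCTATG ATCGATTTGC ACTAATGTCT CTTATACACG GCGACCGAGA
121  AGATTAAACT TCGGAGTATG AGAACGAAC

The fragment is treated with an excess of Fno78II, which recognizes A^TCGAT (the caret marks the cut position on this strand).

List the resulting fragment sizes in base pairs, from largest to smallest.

Fno78II sites (ATCGAT) start at positions 65, 81.
Fno78II cuts after the first base of each site, so after positions 65, 81.
Linear molecule, 2 cuts → 3 fragments:
  1–65 → 65 bp
  66–81 → 16 bp
  82–149 → 68 bp
Sorted largest to smallest: 68, 65, 16 bp.

68, 65, 16 bp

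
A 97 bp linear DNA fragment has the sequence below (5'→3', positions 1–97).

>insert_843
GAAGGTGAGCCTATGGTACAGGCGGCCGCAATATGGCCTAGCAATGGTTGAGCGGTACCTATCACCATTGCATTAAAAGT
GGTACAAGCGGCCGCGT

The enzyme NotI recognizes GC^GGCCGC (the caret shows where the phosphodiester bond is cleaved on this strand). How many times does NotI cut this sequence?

2

GCGGCCGC occurs starting at positions 22, 88.
NotI cuts at 2 sites.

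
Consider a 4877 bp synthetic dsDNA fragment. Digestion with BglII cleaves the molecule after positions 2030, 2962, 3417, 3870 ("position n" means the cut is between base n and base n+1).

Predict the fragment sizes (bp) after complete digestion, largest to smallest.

Linear molecule, 4 cuts → 5 fragments:
  2030 − 0 = 2030 bp
  2962 − 2030 = 932 bp
  3417 − 2962 = 455 bp
  3870 − 3417 = 453 bp
  4877 − 3870 = 1007 bp
Sorted largest to smallest: 2030, 1007, 932, 455, 453 bp.

2030, 1007, 932, 455, 453 bp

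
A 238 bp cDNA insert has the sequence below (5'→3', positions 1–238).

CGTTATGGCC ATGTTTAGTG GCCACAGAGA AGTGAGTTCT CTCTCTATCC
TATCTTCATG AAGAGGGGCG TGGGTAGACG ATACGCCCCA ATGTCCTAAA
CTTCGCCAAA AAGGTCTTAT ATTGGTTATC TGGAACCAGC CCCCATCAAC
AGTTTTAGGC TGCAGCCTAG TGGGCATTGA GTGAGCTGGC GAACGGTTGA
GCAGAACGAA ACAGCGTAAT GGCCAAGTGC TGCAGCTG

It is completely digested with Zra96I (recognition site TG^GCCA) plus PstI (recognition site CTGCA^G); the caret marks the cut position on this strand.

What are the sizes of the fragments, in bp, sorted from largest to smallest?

Zra96I sites (TGGCCA) start at positions 6, 19, 220.
Zra96I cuts after base 2 of each site, so after positions 7, 20, 221.
PstI sites (CTGCAG) start at positions 160, 230.
PstI cuts after base 5 of each site (before the last base), so after positions 164, 234.
Combined cut positions: 7, 20, 164, 221, 234.
Linear molecule, 5 cuts → 6 fragments:
  1–7 → 7 bp
  8–20 → 13 bp
  21–164 → 144 bp
  165–221 → 57 bp
  222–234 → 13 bp
  235–238 → 4 bp
Sorted largest to smallest: 144, 57, 13, 13, 7, 4 bp.

144, 57, 13, 13, 7, 4 bp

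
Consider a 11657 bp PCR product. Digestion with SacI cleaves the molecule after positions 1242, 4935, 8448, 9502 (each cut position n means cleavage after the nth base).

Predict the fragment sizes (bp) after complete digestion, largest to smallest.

Linear molecule, 4 cuts → 5 fragments:
  1242 − 0 = 1242 bp
  4935 − 1242 = 3693 bp
  8448 − 4935 = 3513 bp
  9502 − 8448 = 1054 bp
  11657 − 9502 = 2155 bp
Sorted largest to smallest: 3693, 3513, 2155, 1242, 1054 bp.

3693, 3513, 2155, 1242, 1054 bp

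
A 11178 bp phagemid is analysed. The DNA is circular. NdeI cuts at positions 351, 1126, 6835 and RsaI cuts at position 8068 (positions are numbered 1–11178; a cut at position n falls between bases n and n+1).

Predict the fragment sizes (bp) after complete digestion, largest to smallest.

5709, 3461, 1233, 775 bp

Combined cut positions (sorted): 351, 1126, 6835, 8068.
Circular molecule, 4 cuts → 4 fragments:
  1126 − 351 = 775 bp
  6835 − 1126 = 5709 bp
  8068 − 6835 = 1233 bp
  wrap: 11178 − 8068 + 351 = 3461 bp
Sorted largest to smallest: 5709, 3461, 1233, 775 bp.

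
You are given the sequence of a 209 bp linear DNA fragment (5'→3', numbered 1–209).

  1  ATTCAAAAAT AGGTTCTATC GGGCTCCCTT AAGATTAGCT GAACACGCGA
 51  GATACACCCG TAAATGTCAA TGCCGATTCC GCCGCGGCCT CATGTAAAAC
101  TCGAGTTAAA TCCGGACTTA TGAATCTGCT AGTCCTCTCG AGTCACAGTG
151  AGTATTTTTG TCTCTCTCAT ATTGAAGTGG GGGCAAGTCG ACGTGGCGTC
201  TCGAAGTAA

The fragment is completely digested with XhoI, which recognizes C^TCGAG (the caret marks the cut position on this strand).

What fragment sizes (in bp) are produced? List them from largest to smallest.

XhoI sites (CTCGAG) start at positions 100, 137.
XhoI cuts after the first base of each site, so after positions 100, 137.
Linear molecule, 2 cuts → 3 fragments:
  1–100 → 100 bp
  101–137 → 37 bp
  138–209 → 72 bp
Sorted largest to smallest: 100, 72, 37 bp.

100, 72, 37 bp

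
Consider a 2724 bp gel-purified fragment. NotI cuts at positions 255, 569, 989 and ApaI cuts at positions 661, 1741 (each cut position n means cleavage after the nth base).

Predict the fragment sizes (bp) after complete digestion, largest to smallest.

983, 752, 328, 314, 255, 92 bp

Combined cut positions (sorted): 255, 569, 661, 989, 1741.
Linear molecule, 5 cuts → 6 fragments:
  255 − 0 = 255 bp
  569 − 255 = 314 bp
  661 − 569 = 92 bp
  989 − 661 = 328 bp
  1741 − 989 = 752 bp
  2724 − 1741 = 983 bp
Sorted largest to smallest: 983, 752, 328, 314, 255, 92 bp.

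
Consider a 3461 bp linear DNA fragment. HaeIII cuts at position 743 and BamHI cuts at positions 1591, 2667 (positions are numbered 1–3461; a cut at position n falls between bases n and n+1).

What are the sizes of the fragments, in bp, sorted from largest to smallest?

1076, 848, 794, 743 bp

Combined cut positions (sorted): 743, 1591, 2667.
Linear molecule, 3 cuts → 4 fragments:
  743 − 0 = 743 bp
  1591 − 743 = 848 bp
  2667 − 1591 = 1076 bp
  3461 − 2667 = 794 bp
Sorted largest to smallest: 1076, 848, 794, 743 bp.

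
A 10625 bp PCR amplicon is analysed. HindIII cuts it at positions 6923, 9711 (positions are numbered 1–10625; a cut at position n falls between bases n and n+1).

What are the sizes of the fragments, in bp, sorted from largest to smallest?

6923, 2788, 914 bp

Linear molecule, 2 cuts → 3 fragments:
  6923 − 0 = 6923 bp
  9711 − 6923 = 2788 bp
  10625 − 9711 = 914 bp
Sorted largest to smallest: 6923, 2788, 914 bp.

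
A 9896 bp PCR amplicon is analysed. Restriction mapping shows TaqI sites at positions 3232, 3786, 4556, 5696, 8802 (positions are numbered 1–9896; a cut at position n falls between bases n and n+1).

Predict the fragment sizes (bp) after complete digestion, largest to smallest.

Linear molecule, 5 cuts → 6 fragments:
  3232 − 0 = 3232 bp
  3786 − 3232 = 554 bp
  4556 − 3786 = 770 bp
  5696 − 4556 = 1140 bp
  8802 − 5696 = 3106 bp
  9896 − 8802 = 1094 bp
Sorted largest to smallest: 3232, 3106, 1140, 1094, 770, 554 bp.

3232, 3106, 1140, 1094, 770, 554 bp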